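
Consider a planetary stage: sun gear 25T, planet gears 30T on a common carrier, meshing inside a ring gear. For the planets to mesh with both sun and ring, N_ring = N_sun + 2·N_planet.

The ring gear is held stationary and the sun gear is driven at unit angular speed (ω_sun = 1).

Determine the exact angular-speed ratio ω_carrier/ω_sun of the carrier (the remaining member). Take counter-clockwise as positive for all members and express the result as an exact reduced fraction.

5/22

N_ring = 25 + 2·30 = 85
25(ω_s−ω_c) = −85(ω_r−ω_c),  ω_r=0, ω_s=1
25(1−ω_c) = −85(0−ω_c)  ⇒  110ω_c = 25  ⇒  ω_c = 5/22
ω_c/ω_s = 5/22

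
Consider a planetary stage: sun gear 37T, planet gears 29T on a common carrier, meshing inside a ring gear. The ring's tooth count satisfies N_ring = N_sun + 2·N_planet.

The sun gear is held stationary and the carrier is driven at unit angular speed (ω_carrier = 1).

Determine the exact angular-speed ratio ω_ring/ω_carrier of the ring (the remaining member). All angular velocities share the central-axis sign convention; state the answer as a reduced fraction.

N_ring = 37 + 2·29 = 95
37(ω_s−ω_c) = −95(ω_r−ω_c),  ω_s=0, ω_c=1
ω_r = 1 − (37/95)(0−1) = 132/95
ω_r/ω_c = 132/95

132/95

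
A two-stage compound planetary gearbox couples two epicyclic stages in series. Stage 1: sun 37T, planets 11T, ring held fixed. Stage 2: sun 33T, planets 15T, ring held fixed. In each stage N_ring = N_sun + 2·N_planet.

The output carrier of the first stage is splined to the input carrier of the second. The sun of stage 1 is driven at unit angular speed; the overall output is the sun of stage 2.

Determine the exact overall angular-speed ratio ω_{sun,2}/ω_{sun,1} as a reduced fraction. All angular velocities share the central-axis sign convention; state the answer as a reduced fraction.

Stage 1: N_ring = 37 + 2·11 = 59
Stage 1: 37(ω_s−ω_c) = −59(ω_r−ω_c),  ω_r=0, ω_s=1
Stage 1: 37(1−ω_c) = −59(0−ω_c)  ⇒  96ω_c = 37  ⇒  ω_c = 37/96
  ⇒ ω_c¹/ω_s¹ = 37/96
Stage 2: N_ring = 33 + 2·15 = 63
Stage 2: 33(ω_s−ω_c) = −63(ω_r−ω_c),  ω_r=0, ω_c=1
Stage 2: ω_s = 1 − (63/33)(0−1) = 32/11
  ⇒ ω_s²/ω_c² = 32/11
Coupling ω_c² = ω_c¹ ⇒ overall = 37/96 × 32/11 = 37/33

37/33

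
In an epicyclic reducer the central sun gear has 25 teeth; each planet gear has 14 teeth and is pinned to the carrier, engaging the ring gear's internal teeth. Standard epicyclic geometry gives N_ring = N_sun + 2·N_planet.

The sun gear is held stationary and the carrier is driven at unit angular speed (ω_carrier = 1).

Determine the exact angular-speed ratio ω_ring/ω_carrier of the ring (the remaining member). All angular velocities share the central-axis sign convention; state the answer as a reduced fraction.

78/53

N_ring = 25 + 2·14 = 53
25(ω_s−ω_c) = −53(ω_r−ω_c),  ω_s=0, ω_c=1
ω_r = 1 − (25/53)(0−1) = 78/53
ω_r/ω_c = 78/53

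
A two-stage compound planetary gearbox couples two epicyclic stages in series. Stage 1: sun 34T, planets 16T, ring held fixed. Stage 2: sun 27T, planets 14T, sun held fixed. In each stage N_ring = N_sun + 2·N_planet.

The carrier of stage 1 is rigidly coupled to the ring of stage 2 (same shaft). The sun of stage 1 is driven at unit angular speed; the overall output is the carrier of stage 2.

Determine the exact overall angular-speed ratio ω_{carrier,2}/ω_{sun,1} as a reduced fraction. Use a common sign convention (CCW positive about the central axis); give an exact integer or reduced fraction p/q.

187/820

Stage 1: N_ring = 34 + 2·16 = 66
Stage 1: 34(ω_s−ω_c) = −66(ω_r−ω_c),  ω_r=0, ω_s=1
Stage 1: 34(1−ω_c) = −66(0−ω_c)  ⇒  100ω_c = 34  ⇒  ω_c = 17/50
  ⇒ ω_c¹/ω_s¹ = 17/50
Stage 2: N_ring = 27 + 2·14 = 55
Stage 2: 27(ω_s−ω_c) = −55(ω_r−ω_c),  ω_s=0, ω_r=1
Stage 2: 27(0−ω_c) = −55(1−ω_c)  ⇒  82ω_c = 55  ⇒  ω_c = 55/82
  ⇒ ω_c²/ω_r² = 55/82
Coupling ω_r² = ω_c¹ ⇒ overall = 17/50 × 55/82 = 187/820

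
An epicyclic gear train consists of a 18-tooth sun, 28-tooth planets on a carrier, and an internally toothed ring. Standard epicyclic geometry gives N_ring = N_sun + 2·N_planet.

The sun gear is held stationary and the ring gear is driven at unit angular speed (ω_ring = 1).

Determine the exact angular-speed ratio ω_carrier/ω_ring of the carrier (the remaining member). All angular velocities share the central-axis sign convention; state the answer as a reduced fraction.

37/46

N_ring = 18 + 2·28 = 74
18(ω_s−ω_c) = −74(ω_r−ω_c),  ω_s=0, ω_r=1
18(0−ω_c) = −74(1−ω_c)  ⇒  92ω_c = 74  ⇒  ω_c = 37/46
ω_c/ω_r = 37/46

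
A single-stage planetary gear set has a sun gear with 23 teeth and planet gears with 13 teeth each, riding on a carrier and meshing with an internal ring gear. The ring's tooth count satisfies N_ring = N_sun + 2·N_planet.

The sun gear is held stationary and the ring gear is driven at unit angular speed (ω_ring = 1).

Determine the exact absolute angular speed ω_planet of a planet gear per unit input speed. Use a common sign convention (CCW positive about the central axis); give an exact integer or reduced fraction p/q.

49/26

N_ring = 23 + 2·13 = 49
23(ω_s−ω_c) = −49(ω_r−ω_c),  ω_s=0, ω_r=1
23(0−ω_c) = −49(1−ω_c)  ⇒  72ω_c = 49  ⇒  ω_c = 49/72
sun–planet: 23·(0−49/72) = −13·(ω_p−ω_c)  ⇒  ω_p−ω_c = −(23/13)·(-49/72) = 1127/936
ω_p = 49/72 + 1127/936 = 49/26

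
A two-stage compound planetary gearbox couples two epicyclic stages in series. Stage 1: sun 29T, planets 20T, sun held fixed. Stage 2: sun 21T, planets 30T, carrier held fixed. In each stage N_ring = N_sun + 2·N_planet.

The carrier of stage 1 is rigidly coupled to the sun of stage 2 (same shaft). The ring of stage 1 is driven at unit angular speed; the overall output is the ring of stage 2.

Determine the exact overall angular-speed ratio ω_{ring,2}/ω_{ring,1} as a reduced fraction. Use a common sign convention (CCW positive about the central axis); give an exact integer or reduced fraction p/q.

-23/126

Stage 1: N_ring = 29 + 2·20 = 69
Stage 1: 29(ω_s−ω_c) = −69(ω_r−ω_c),  ω_s=0, ω_r=1
Stage 1: 29(0−ω_c) = −69(1−ω_c)  ⇒  98ω_c = 69  ⇒  ω_c = 69/98
  ⇒ ω_c¹/ω_r¹ = 69/98
Stage 2: N_ring = 21 + 2·30 = 81
Stage 2: 21(ω_s−ω_c) = −81(ω_r−ω_c),  ω_c=0, ω_s=1
Stage 2: ω_r = 0 − (21/81)(1−0) = -7/27
  ⇒ ω_r²/ω_s² = -7/27
Coupling ω_s² = ω_c¹ ⇒ overall = 69/98 × -7/27 = -23/126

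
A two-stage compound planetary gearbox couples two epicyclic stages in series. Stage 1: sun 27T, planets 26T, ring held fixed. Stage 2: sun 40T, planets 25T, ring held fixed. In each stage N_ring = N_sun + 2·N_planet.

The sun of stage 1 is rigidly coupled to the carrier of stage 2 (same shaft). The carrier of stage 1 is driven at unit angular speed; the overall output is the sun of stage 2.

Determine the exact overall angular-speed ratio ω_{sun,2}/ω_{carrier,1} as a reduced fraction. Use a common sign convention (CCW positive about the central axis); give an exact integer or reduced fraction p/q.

Stage 1: N_ring = 27 + 2·26 = 79
Stage 1: 27(ω_s−ω_c) = −79(ω_r−ω_c),  ω_r=0, ω_c=1
Stage 1: ω_s = 1 − (79/27)(0−1) = 106/27
  ⇒ ω_s¹/ω_c¹ = 106/27
Stage 2: N_ring = 40 + 2·25 = 90
Stage 2: 40(ω_s−ω_c) = −90(ω_r−ω_c),  ω_r=0, ω_c=1
Stage 2: ω_s = 1 − (90/40)(0−1) = 13/4
  ⇒ ω_s²/ω_c² = 13/4
Coupling ω_c² = ω_s¹ ⇒ overall = 106/27 × 13/4 = 689/54

689/54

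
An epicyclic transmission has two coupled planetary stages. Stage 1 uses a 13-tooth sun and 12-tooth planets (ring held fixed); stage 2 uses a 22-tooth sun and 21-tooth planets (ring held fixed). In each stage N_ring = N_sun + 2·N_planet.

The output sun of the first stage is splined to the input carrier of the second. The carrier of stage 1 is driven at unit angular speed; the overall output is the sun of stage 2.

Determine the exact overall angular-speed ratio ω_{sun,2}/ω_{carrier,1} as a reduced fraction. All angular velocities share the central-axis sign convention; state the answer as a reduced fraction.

2150/143

Stage 1: N_ring = 13 + 2·12 = 37
Stage 1: 13(ω_s−ω_c) = −37(ω_r−ω_c),  ω_r=0, ω_c=1
Stage 1: ω_s = 1 − (37/13)(0−1) = 50/13
  ⇒ ω_s¹/ω_c¹ = 50/13
Stage 2: N_ring = 22 + 2·21 = 64
Stage 2: 22(ω_s−ω_c) = −64(ω_r−ω_c),  ω_r=0, ω_c=1
Stage 2: ω_s = 1 − (64/22)(0−1) = 43/11
  ⇒ ω_s²/ω_c² = 43/11
Coupling ω_c² = ω_s¹ ⇒ overall = 50/13 × 43/11 = 2150/143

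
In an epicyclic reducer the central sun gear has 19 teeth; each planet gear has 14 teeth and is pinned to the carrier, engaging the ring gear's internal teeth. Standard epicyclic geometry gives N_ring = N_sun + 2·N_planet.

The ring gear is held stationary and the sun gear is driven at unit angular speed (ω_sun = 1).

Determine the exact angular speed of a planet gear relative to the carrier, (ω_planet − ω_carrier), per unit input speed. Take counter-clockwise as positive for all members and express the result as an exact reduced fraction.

-893/924

N_ring = 19 + 2·14 = 47
19(ω_s−ω_c) = −47(ω_r−ω_c),  ω_r=0, ω_s=1
19(1−ω_c) = −47(0−ω_c)  ⇒  66ω_c = 19  ⇒  ω_c = 19/66
sun–planet: 19·(1−19/66) = −14·(ω_p−ω_c)  ⇒  ω_p−ω_c = −(19/14)·(47/66) = -893/924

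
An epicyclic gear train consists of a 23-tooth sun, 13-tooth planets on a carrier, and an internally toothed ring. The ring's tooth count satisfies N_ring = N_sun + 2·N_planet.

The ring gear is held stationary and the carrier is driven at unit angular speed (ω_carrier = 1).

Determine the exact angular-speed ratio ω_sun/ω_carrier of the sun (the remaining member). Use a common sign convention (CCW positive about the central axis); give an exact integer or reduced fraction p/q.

72/23

N_ring = 23 + 2·13 = 49
23(ω_s−ω_c) = −49(ω_r−ω_c),  ω_r=0, ω_c=1
ω_s = 1 − (49/23)(0−1) = 72/23
ω_s/ω_c = 72/23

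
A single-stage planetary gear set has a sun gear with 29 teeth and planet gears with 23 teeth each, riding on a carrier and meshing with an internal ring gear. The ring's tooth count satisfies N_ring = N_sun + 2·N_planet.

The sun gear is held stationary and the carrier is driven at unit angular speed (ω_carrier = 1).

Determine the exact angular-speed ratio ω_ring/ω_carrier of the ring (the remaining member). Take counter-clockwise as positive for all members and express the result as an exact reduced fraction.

104/75

N_ring = 29 + 2·23 = 75
29(ω_s−ω_c) = −75(ω_r−ω_c),  ω_s=0, ω_c=1
ω_r = 1 − (29/75)(0−1) = 104/75
ω_r/ω_c = 104/75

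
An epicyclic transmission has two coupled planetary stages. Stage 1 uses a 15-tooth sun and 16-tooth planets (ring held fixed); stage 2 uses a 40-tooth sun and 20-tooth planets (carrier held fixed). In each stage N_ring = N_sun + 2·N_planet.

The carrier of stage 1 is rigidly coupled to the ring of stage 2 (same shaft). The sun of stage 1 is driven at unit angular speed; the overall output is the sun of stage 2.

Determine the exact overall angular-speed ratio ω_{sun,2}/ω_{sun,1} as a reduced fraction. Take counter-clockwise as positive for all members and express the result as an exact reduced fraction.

Stage 1: N_ring = 15 + 2·16 = 47
Stage 1: 15(ω_s−ω_c) = −47(ω_r−ω_c),  ω_r=0, ω_s=1
Stage 1: 15(1−ω_c) = −47(0−ω_c)  ⇒  62ω_c = 15  ⇒  ω_c = 15/62
  ⇒ ω_c¹/ω_s¹ = 15/62
Stage 2: N_ring = 40 + 2·20 = 80
Stage 2: 40(ω_s−ω_c) = −80(ω_r−ω_c),  ω_c=0, ω_r=1
Stage 2: ω_s = 0 − (80/40)(1−0) = -2
  ⇒ ω_s²/ω_r² = -2
Coupling ω_r² = ω_c¹ ⇒ overall = 15/62 × -2 = -15/31

-15/31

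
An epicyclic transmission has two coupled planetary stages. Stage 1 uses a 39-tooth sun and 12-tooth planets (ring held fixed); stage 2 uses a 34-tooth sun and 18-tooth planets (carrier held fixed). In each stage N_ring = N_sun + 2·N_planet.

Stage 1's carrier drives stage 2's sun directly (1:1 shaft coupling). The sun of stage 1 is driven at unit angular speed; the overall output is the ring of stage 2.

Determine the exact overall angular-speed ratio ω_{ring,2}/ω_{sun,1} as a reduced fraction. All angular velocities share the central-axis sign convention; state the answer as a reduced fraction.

Stage 1: N_ring = 39 + 2·12 = 63
Stage 1: 39(ω_s−ω_c) = −63(ω_r−ω_c),  ω_r=0, ω_s=1
Stage 1: 39(1−ω_c) = −63(0−ω_c)  ⇒  102ω_c = 39  ⇒  ω_c = 13/34
  ⇒ ω_c¹/ω_s¹ = 13/34
Stage 2: N_ring = 34 + 2·18 = 70
Stage 2: 34(ω_s−ω_c) = −70(ω_r−ω_c),  ω_c=0, ω_s=1
Stage 2: ω_r = 0 − (34/70)(1−0) = -17/35
  ⇒ ω_r²/ω_s² = -17/35
Coupling ω_s² = ω_c¹ ⇒ overall = 13/34 × -17/35 = -13/70

-13/70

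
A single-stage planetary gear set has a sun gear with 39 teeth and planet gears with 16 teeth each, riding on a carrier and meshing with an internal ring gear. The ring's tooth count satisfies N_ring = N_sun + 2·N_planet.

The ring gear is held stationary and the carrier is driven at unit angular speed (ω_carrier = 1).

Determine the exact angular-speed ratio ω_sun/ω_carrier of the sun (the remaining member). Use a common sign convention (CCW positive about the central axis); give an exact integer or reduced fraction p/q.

N_ring = 39 + 2·16 = 71
39(ω_s−ω_c) = −71(ω_r−ω_c),  ω_r=0, ω_c=1
ω_s = 1 − (71/39)(0−1) = 110/39
ω_s/ω_c = 110/39

110/39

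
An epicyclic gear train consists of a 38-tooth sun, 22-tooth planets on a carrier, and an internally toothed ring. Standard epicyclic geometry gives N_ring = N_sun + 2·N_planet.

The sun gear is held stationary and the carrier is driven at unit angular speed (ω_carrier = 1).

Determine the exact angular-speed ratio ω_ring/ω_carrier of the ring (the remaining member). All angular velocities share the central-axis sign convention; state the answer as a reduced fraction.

60/41

N_ring = 38 + 2·22 = 82
38(ω_s−ω_c) = −82(ω_r−ω_c),  ω_s=0, ω_c=1
ω_r = 1 − (38/82)(0−1) = 60/41
ω_r/ω_c = 60/41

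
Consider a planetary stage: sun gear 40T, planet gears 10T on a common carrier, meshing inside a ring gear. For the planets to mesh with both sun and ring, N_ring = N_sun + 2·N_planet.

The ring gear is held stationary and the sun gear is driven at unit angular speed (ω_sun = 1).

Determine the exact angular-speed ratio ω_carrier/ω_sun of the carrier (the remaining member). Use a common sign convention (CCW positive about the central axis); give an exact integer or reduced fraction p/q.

N_ring = 40 + 2·10 = 60
40(ω_s−ω_c) = −60(ω_r−ω_c),  ω_r=0, ω_s=1
40(1−ω_c) = −60(0−ω_c)  ⇒  100ω_c = 40  ⇒  ω_c = 2/5
ω_c/ω_s = 2/5

2/5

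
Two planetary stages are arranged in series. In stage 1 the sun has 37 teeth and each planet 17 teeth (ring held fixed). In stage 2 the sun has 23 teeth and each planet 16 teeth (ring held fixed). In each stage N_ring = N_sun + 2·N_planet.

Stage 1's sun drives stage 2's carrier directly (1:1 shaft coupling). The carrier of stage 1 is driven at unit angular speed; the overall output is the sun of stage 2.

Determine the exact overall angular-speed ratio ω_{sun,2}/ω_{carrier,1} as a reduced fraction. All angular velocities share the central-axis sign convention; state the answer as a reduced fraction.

Stage 1: N_ring = 37 + 2·17 = 71
Stage 1: 37(ω_s−ω_c) = −71(ω_r−ω_c),  ω_r=0, ω_c=1
Stage 1: ω_s = 1 − (71/37)(0−1) = 108/37
  ⇒ ω_s¹/ω_c¹ = 108/37
Stage 2: N_ring = 23 + 2·16 = 55
Stage 2: 23(ω_s−ω_c) = −55(ω_r−ω_c),  ω_r=0, ω_c=1
Stage 2: ω_s = 1 − (55/23)(0−1) = 78/23
  ⇒ ω_s²/ω_c² = 78/23
Coupling ω_c² = ω_s¹ ⇒ overall = 108/37 × 78/23 = 8424/851

8424/851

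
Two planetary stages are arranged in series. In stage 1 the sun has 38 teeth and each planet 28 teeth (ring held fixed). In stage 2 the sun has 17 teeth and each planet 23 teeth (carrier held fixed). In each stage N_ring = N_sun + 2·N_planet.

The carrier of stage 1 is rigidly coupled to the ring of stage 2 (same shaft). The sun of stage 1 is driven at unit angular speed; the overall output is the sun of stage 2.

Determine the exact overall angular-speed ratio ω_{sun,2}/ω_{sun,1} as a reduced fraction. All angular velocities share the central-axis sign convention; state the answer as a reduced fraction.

-399/374

Stage 1: N_ring = 38 + 2·28 = 94
Stage 1: 38(ω_s−ω_c) = −94(ω_r−ω_c),  ω_r=0, ω_s=1
Stage 1: 38(1−ω_c) = −94(0−ω_c)  ⇒  132ω_c = 38  ⇒  ω_c = 19/66
  ⇒ ω_c¹/ω_s¹ = 19/66
Stage 2: N_ring = 17 + 2·23 = 63
Stage 2: 17(ω_s−ω_c) = −63(ω_r−ω_c),  ω_c=0, ω_r=1
Stage 2: ω_s = 0 − (63/17)(1−0) = -63/17
  ⇒ ω_s²/ω_r² = -63/17
Coupling ω_r² = ω_c¹ ⇒ overall = 19/66 × -63/17 = -399/374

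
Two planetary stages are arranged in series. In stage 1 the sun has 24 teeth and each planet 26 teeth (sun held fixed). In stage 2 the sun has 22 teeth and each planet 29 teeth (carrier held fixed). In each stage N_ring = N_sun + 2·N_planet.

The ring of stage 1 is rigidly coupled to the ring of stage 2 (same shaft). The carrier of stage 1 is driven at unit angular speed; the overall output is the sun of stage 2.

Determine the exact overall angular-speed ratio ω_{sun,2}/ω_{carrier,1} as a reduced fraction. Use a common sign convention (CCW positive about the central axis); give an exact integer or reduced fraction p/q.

-1000/209

Stage 1: N_ring = 24 + 2·26 = 76
Stage 1: 24(ω_s−ω_c) = −76(ω_r−ω_c),  ω_s=0, ω_c=1
Stage 1: ω_r = 1 − (24/76)(0−1) = 25/19
  ⇒ ω_r¹/ω_c¹ = 25/19
Stage 2: N_ring = 22 + 2·29 = 80
Stage 2: 22(ω_s−ω_c) = −80(ω_r−ω_c),  ω_c=0, ω_r=1
Stage 2: ω_s = 0 − (80/22)(1−0) = -40/11
  ⇒ ω_s²/ω_r² = -40/11
Coupling ω_r² = ω_r¹ ⇒ overall = 25/19 × -40/11 = -1000/209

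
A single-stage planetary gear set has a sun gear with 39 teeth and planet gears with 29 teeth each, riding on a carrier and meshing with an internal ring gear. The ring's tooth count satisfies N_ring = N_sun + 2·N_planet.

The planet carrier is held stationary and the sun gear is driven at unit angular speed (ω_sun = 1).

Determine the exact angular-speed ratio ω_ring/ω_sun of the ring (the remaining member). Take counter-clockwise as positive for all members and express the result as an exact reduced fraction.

-39/97

N_ring = 39 + 2·29 = 97
39(ω_s−ω_c) = −97(ω_r−ω_c),  ω_c=0, ω_s=1
ω_r = 0 − (39/97)(1−0) = -39/97
ω_r/ω_s = -39/97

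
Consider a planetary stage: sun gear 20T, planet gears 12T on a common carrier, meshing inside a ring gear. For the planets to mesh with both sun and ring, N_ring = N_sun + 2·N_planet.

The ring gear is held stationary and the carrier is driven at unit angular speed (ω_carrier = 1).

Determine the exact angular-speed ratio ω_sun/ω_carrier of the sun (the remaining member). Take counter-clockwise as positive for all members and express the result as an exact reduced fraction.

N_ring = 20 + 2·12 = 44
20(ω_s−ω_c) = −44(ω_r−ω_c),  ω_r=0, ω_c=1
ω_s = 1 − (44/20)(0−1) = 16/5
ω_s/ω_c = 16/5

16/5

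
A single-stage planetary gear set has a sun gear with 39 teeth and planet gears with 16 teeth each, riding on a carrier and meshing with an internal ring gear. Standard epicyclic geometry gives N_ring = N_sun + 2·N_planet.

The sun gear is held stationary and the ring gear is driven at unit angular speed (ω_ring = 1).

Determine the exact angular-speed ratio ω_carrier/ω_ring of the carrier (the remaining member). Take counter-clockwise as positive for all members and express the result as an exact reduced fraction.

N_ring = 39 + 2·16 = 71
39(ω_s−ω_c) = −71(ω_r−ω_c),  ω_s=0, ω_r=1
39(0−ω_c) = −71(1−ω_c)  ⇒  110ω_c = 71  ⇒  ω_c = 71/110
ω_c/ω_r = 71/110

71/110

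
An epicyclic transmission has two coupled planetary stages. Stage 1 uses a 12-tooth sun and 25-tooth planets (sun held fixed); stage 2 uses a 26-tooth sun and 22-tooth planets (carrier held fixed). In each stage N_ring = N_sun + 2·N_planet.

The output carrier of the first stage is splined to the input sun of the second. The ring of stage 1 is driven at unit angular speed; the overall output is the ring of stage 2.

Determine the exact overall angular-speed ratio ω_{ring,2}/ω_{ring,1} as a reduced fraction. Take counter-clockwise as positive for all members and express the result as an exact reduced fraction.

Stage 1: N_ring = 12 + 2·25 = 62
Stage 1: 12(ω_s−ω_c) = −62(ω_r−ω_c),  ω_s=0, ω_r=1
Stage 1: 12(0−ω_c) = −62(1−ω_c)  ⇒  74ω_c = 62  ⇒  ω_c = 31/37
  ⇒ ω_c¹/ω_r¹ = 31/37
Stage 2: N_ring = 26 + 2·22 = 70
Stage 2: 26(ω_s−ω_c) = −70(ω_r−ω_c),  ω_c=0, ω_s=1
Stage 2: ω_r = 0 − (26/70)(1−0) = -13/35
  ⇒ ω_r²/ω_s² = -13/35
Coupling ω_s² = ω_c¹ ⇒ overall = 31/37 × -13/35 = -403/1295

-403/1295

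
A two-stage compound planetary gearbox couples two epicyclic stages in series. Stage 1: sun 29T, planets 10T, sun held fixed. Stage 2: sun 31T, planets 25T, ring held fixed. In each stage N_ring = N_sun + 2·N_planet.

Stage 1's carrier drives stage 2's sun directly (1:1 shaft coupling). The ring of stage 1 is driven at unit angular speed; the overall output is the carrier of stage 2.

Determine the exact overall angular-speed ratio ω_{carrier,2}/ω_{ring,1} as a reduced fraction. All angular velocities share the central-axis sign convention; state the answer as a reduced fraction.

Stage 1: N_ring = 29 + 2·10 = 49
Stage 1: 29(ω_s−ω_c) = −49(ω_r−ω_c),  ω_s=0, ω_r=1
Stage 1: 29(0−ω_c) = −49(1−ω_c)  ⇒  78ω_c = 49  ⇒  ω_c = 49/78
  ⇒ ω_c¹/ω_r¹ = 49/78
Stage 2: N_ring = 31 + 2·25 = 81
Stage 2: 31(ω_s−ω_c) = −81(ω_r−ω_c),  ω_r=0, ω_s=1
Stage 2: 31(1−ω_c) = −81(0−ω_c)  ⇒  112ω_c = 31  ⇒  ω_c = 31/112
  ⇒ ω_c²/ω_s² = 31/112
Coupling ω_s² = ω_c¹ ⇒ overall = 49/78 × 31/112 = 217/1248

217/1248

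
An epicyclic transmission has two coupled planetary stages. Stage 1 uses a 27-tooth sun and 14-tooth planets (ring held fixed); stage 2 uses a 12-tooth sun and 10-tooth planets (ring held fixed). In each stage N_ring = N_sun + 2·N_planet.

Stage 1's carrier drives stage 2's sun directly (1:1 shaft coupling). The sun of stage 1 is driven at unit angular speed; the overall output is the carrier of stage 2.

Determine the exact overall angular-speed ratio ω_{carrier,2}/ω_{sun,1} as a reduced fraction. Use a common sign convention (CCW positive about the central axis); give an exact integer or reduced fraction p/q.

Stage 1: N_ring = 27 + 2·14 = 55
Stage 1: 27(ω_s−ω_c) = −55(ω_r−ω_c),  ω_r=0, ω_s=1
Stage 1: 27(1−ω_c) = −55(0−ω_c)  ⇒  82ω_c = 27  ⇒  ω_c = 27/82
  ⇒ ω_c¹/ω_s¹ = 27/82
Stage 2: N_ring = 12 + 2·10 = 32
Stage 2: 12(ω_s−ω_c) = −32(ω_r−ω_c),  ω_r=0, ω_s=1
Stage 2: 12(1−ω_c) = −32(0−ω_c)  ⇒  44ω_c = 12  ⇒  ω_c = 3/11
  ⇒ ω_c²/ω_s² = 3/11
Coupling ω_s² = ω_c¹ ⇒ overall = 27/82 × 3/11 = 81/902

81/902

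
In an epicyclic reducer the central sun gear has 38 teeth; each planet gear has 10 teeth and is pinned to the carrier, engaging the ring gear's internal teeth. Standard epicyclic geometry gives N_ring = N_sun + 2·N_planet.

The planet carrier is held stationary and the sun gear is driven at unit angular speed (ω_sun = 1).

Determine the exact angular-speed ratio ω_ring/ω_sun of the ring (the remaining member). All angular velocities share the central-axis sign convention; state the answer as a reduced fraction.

N_ring = 38 + 2·10 = 58
38(ω_s−ω_c) = −58(ω_r−ω_c),  ω_c=0, ω_s=1
ω_r = 0 − (38/58)(1−0) = -19/29
ω_r/ω_s = -19/29

-19/29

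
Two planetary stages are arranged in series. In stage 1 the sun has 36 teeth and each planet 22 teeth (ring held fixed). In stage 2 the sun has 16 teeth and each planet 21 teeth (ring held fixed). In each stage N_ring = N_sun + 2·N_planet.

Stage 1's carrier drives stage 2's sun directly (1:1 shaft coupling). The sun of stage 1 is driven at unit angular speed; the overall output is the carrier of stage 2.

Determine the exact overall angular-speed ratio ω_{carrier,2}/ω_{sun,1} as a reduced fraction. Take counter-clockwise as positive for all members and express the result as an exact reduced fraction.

Stage 1: N_ring = 36 + 2·22 = 80
Stage 1: 36(ω_s−ω_c) = −80(ω_r−ω_c),  ω_r=0, ω_s=1
Stage 1: 36(1−ω_c) = −80(0−ω_c)  ⇒  116ω_c = 36  ⇒  ω_c = 9/29
  ⇒ ω_c¹/ω_s¹ = 9/29
Stage 2: N_ring = 16 + 2·21 = 58
Stage 2: 16(ω_s−ω_c) = −58(ω_r−ω_c),  ω_r=0, ω_s=1
Stage 2: 16(1−ω_c) = −58(0−ω_c)  ⇒  74ω_c = 16  ⇒  ω_c = 8/37
  ⇒ ω_c²/ω_s² = 8/37
Coupling ω_s² = ω_c¹ ⇒ overall = 9/29 × 8/37 = 72/1073

72/1073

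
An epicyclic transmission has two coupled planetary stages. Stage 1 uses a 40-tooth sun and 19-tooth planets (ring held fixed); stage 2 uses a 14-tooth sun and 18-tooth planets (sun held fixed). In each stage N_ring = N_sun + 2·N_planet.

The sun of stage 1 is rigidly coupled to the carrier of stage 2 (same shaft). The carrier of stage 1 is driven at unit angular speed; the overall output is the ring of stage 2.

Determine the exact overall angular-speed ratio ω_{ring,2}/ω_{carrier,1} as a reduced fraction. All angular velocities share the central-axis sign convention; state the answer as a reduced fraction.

Stage 1: N_ring = 40 + 2·19 = 78
Stage 1: 40(ω_s−ω_c) = −78(ω_r−ω_c),  ω_r=0, ω_c=1
Stage 1: ω_s = 1 − (78/40)(0−1) = 59/20
  ⇒ ω_s¹/ω_c¹ = 59/20
Stage 2: N_ring = 14 + 2·18 = 50
Stage 2: 14(ω_s−ω_c) = −50(ω_r−ω_c),  ω_s=0, ω_c=1
Stage 2: ω_r = 1 − (14/50)(0−1) = 32/25
  ⇒ ω_r²/ω_c² = 32/25
Coupling ω_c² = ω_s¹ ⇒ overall = 59/20 × 32/25 = 472/125

472/125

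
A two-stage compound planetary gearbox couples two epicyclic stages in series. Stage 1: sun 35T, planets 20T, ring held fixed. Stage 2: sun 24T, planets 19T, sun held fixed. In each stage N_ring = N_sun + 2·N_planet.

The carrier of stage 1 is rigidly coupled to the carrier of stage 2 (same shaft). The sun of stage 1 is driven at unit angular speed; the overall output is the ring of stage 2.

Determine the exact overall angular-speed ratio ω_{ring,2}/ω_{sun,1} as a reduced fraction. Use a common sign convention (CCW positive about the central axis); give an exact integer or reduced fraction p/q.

Stage 1: N_ring = 35 + 2·20 = 75
Stage 1: 35(ω_s−ω_c) = −75(ω_r−ω_c),  ω_r=0, ω_s=1
Stage 1: 35(1−ω_c) = −75(0−ω_c)  ⇒  110ω_c = 35  ⇒  ω_c = 7/22
  ⇒ ω_c¹/ω_s¹ = 7/22
Stage 2: N_ring = 24 + 2·19 = 62
Stage 2: 24(ω_s−ω_c) = −62(ω_r−ω_c),  ω_s=0, ω_c=1
Stage 2: ω_r = 1 − (24/62)(0−1) = 43/31
  ⇒ ω_r²/ω_c² = 43/31
Coupling ω_c² = ω_c¹ ⇒ overall = 7/22 × 43/31 = 301/682

301/682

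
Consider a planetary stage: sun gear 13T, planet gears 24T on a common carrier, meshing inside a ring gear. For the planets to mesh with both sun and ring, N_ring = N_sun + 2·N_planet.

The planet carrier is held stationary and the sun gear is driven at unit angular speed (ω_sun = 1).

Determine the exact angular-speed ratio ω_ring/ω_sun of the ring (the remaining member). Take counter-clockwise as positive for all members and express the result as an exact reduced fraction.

N_ring = 13 + 2·24 = 61
13(ω_s−ω_c) = −61(ω_r−ω_c),  ω_c=0, ω_s=1
ω_r = 0 − (13/61)(1−0) = -13/61
ω_r/ω_s = -13/61

-13/61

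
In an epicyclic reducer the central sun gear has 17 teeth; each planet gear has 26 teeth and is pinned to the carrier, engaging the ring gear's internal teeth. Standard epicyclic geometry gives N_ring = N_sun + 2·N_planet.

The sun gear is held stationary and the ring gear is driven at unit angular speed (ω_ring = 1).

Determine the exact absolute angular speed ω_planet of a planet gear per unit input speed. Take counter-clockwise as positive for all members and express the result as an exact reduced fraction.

69/52

N_ring = 17 + 2·26 = 69
17(ω_s−ω_c) = −69(ω_r−ω_c),  ω_s=0, ω_r=1
17(0−ω_c) = −69(1−ω_c)  ⇒  86ω_c = 69  ⇒  ω_c = 69/86
sun–planet: 17·(0−69/86) = −26·(ω_p−ω_c)  ⇒  ω_p−ω_c = −(17/26)·(-69/86) = 1173/2236
ω_p = 69/86 + 1173/2236 = 69/52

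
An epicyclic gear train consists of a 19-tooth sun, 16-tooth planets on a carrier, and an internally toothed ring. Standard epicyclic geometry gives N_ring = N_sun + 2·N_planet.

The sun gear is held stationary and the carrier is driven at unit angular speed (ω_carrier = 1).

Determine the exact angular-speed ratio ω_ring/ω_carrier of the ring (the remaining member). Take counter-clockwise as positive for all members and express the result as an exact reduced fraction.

N_ring = 19 + 2·16 = 51
19(ω_s−ω_c) = −51(ω_r−ω_c),  ω_s=0, ω_c=1
ω_r = 1 − (19/51)(0−1) = 70/51
ω_r/ω_c = 70/51

70/51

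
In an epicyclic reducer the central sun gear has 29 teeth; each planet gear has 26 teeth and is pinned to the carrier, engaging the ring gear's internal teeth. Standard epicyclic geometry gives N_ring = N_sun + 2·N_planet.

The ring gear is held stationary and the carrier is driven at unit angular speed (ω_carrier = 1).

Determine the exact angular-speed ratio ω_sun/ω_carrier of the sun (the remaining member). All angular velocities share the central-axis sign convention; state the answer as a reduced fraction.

N_ring = 29 + 2·26 = 81
29(ω_s−ω_c) = −81(ω_r−ω_c),  ω_r=0, ω_c=1
ω_s = 1 − (81/29)(0−1) = 110/29
ω_s/ω_c = 110/29

110/29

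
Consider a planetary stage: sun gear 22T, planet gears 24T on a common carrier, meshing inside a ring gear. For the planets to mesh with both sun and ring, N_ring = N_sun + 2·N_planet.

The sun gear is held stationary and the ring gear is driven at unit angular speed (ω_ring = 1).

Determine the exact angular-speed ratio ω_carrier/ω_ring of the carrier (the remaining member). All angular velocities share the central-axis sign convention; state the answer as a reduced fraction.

35/46

N_ring = 22 + 2·24 = 70
22(ω_s−ω_c) = −70(ω_r−ω_c),  ω_s=0, ω_r=1
22(0−ω_c) = −70(1−ω_c)  ⇒  92ω_c = 70  ⇒  ω_c = 35/46
ω_c/ω_r = 35/46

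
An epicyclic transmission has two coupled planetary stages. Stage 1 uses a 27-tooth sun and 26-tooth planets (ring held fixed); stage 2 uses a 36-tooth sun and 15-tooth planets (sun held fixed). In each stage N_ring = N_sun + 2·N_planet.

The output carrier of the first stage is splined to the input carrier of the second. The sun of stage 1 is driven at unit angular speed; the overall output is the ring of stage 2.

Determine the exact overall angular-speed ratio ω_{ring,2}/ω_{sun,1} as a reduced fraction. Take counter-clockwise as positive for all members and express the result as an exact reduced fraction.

Stage 1: N_ring = 27 + 2·26 = 79
Stage 1: 27(ω_s−ω_c) = −79(ω_r−ω_c),  ω_r=0, ω_s=1
Stage 1: 27(1−ω_c) = −79(0−ω_c)  ⇒  106ω_c = 27  ⇒  ω_c = 27/106
  ⇒ ω_c¹/ω_s¹ = 27/106
Stage 2: N_ring = 36 + 2·15 = 66
Stage 2: 36(ω_s−ω_c) = −66(ω_r−ω_c),  ω_s=0, ω_c=1
Stage 2: ω_r = 1 − (36/66)(0−1) = 17/11
  ⇒ ω_r²/ω_c² = 17/11
Coupling ω_c² = ω_c¹ ⇒ overall = 27/106 × 17/11 = 459/1166

459/1166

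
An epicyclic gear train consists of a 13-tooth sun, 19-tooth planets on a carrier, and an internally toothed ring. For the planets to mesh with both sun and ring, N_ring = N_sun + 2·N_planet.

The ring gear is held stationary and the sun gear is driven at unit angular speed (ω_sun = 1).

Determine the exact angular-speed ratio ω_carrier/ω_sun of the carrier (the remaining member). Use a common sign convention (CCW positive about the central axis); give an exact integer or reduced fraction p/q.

13/64

N_ring = 13 + 2·19 = 51
13(ω_s−ω_c) = −51(ω_r−ω_c),  ω_r=0, ω_s=1
13(1−ω_c) = −51(0−ω_c)  ⇒  64ω_c = 13  ⇒  ω_c = 13/64
ω_c/ω_s = 13/64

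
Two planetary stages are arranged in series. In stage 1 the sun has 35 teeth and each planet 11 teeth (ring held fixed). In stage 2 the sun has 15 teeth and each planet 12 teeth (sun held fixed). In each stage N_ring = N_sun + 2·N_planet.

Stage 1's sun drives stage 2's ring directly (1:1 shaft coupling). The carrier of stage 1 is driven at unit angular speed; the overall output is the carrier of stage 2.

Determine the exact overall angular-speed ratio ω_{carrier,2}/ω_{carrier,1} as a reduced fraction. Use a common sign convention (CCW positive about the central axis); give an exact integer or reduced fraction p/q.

Stage 1: N_ring = 35 + 2·11 = 57
Stage 1: 35(ω_s−ω_c) = −57(ω_r−ω_c),  ω_r=0, ω_c=1
Stage 1: ω_s = 1 − (57/35)(0−1) = 92/35
  ⇒ ω_s¹/ω_c¹ = 92/35
Stage 2: N_ring = 15 + 2·12 = 39
Stage 2: 15(ω_s−ω_c) = −39(ω_r−ω_c),  ω_s=0, ω_r=1
Stage 2: 15(0−ω_c) = −39(1−ω_c)  ⇒  54ω_c = 39  ⇒  ω_c = 13/18
  ⇒ ω_c²/ω_r² = 13/18
Coupling ω_r² = ω_s¹ ⇒ overall = 92/35 × 13/18 = 598/315

598/315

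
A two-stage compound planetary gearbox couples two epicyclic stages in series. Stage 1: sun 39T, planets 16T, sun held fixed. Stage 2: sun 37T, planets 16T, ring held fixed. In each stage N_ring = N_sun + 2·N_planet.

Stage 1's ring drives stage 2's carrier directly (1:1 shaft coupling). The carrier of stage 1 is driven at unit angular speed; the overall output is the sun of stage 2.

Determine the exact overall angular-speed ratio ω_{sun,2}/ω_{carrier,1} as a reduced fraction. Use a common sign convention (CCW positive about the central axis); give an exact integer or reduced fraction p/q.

Stage 1: N_ring = 39 + 2·16 = 71
Stage 1: 39(ω_s−ω_c) = −71(ω_r−ω_c),  ω_s=0, ω_c=1
Stage 1: ω_r = 1 − (39/71)(0−1) = 110/71
  ⇒ ω_r¹/ω_c¹ = 110/71
Stage 2: N_ring = 37 + 2·16 = 69
Stage 2: 37(ω_s−ω_c) = −69(ω_r−ω_c),  ω_r=0, ω_c=1
Stage 2: ω_s = 1 − (69/37)(0−1) = 106/37
  ⇒ ω_s²/ω_c² = 106/37
Coupling ω_c² = ω_r¹ ⇒ overall = 110/71 × 106/37 = 11660/2627

11660/2627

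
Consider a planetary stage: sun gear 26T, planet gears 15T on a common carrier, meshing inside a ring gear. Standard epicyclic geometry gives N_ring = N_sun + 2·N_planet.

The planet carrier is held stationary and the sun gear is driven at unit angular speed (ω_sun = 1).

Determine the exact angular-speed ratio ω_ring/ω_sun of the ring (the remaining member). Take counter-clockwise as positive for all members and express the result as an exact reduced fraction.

N_ring = 26 + 2·15 = 56
26(ω_s−ω_c) = −56(ω_r−ω_c),  ω_c=0, ω_s=1
ω_r = 0 − (26/56)(1−0) = -13/28
ω_r/ω_s = -13/28

-13/28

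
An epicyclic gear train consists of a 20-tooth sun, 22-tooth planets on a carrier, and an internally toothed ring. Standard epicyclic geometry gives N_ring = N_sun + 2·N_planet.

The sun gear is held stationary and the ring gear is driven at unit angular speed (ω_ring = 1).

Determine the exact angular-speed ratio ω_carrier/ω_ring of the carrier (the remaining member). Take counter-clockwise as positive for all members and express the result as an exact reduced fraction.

16/21

N_ring = 20 + 2·22 = 64
20(ω_s−ω_c) = −64(ω_r−ω_c),  ω_s=0, ω_r=1
20(0−ω_c) = −64(1−ω_c)  ⇒  84ω_c = 64  ⇒  ω_c = 16/21
ω_c/ω_r = 16/21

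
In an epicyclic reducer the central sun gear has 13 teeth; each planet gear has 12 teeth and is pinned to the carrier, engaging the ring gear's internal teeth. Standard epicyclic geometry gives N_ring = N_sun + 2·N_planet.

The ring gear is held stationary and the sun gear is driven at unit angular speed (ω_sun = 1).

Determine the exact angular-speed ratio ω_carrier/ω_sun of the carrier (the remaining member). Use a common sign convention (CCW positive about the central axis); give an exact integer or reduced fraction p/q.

13/50

N_ring = 13 + 2·12 = 37
13(ω_s−ω_c) = −37(ω_r−ω_c),  ω_r=0, ω_s=1
13(1−ω_c) = −37(0−ω_c)  ⇒  50ω_c = 13  ⇒  ω_c = 13/50
ω_c/ω_s = 13/50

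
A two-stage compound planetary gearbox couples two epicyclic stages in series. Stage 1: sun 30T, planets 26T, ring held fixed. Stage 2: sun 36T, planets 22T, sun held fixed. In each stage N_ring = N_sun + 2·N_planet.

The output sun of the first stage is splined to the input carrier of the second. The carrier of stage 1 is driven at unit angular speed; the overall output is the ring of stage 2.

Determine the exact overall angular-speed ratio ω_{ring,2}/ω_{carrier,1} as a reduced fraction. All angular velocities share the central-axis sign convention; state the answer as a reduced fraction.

Stage 1: N_ring = 30 + 2·26 = 82
Stage 1: 30(ω_s−ω_c) = −82(ω_r−ω_c),  ω_r=0, ω_c=1
Stage 1: ω_s = 1 − (82/30)(0−1) = 56/15
  ⇒ ω_s¹/ω_c¹ = 56/15
Stage 2: N_ring = 36 + 2·22 = 80
Stage 2: 36(ω_s−ω_c) = −80(ω_r−ω_c),  ω_s=0, ω_c=1
Stage 2: ω_r = 1 − (36/80)(0−1) = 29/20
  ⇒ ω_r²/ω_c² = 29/20
Coupling ω_c² = ω_s¹ ⇒ overall = 56/15 × 29/20 = 406/75

406/75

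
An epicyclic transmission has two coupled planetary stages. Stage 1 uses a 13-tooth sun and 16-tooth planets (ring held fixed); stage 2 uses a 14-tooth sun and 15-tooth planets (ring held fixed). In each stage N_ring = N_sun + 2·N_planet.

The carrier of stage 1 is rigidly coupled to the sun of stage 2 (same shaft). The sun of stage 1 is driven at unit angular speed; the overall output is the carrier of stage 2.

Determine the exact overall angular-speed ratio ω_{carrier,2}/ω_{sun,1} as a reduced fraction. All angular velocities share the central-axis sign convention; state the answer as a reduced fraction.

Stage 1: N_ring = 13 + 2·16 = 45
Stage 1: 13(ω_s−ω_c) = −45(ω_r−ω_c),  ω_r=0, ω_s=1
Stage 1: 13(1−ω_c) = −45(0−ω_c)  ⇒  58ω_c = 13  ⇒  ω_c = 13/58
  ⇒ ω_c¹/ω_s¹ = 13/58
Stage 2: N_ring = 14 + 2·15 = 44
Stage 2: 14(ω_s−ω_c) = −44(ω_r−ω_c),  ω_r=0, ω_s=1
Stage 2: 14(1−ω_c) = −44(0−ω_c)  ⇒  58ω_c = 14  ⇒  ω_c = 7/29
  ⇒ ω_c²/ω_s² = 7/29
Coupling ω_s² = ω_c¹ ⇒ overall = 13/58 × 7/29 = 91/1682

91/1682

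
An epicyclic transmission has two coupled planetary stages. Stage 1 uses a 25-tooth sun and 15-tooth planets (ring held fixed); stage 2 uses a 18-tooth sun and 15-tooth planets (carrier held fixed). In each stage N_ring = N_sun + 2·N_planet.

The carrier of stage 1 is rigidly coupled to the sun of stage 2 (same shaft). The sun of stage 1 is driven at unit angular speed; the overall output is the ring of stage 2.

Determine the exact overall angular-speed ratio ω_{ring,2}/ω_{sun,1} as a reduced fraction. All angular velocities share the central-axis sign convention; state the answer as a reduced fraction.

-15/128

Stage 1: N_ring = 25 + 2·15 = 55
Stage 1: 25(ω_s−ω_c) = −55(ω_r−ω_c),  ω_r=0, ω_s=1
Stage 1: 25(1−ω_c) = −55(0−ω_c)  ⇒  80ω_c = 25  ⇒  ω_c = 5/16
  ⇒ ω_c¹/ω_s¹ = 5/16
Stage 2: N_ring = 18 + 2·15 = 48
Stage 2: 18(ω_s−ω_c) = −48(ω_r−ω_c),  ω_c=0, ω_s=1
Stage 2: ω_r = 0 − (18/48)(1−0) = -3/8
  ⇒ ω_r²/ω_s² = -3/8
Coupling ω_s² = ω_c¹ ⇒ overall = 5/16 × -3/8 = -15/128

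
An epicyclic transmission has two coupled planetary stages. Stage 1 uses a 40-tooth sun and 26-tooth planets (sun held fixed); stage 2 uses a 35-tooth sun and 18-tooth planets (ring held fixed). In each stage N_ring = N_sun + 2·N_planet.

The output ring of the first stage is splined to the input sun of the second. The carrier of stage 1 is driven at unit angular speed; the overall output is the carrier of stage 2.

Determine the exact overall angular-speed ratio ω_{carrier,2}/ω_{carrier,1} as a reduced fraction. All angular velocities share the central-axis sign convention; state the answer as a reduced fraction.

1155/2438

Stage 1: N_ring = 40 + 2·26 = 92
Stage 1: 40(ω_s−ω_c) = −92(ω_r−ω_c),  ω_s=0, ω_c=1
Stage 1: ω_r = 1 − (40/92)(0−1) = 33/23
  ⇒ ω_r¹/ω_c¹ = 33/23
Stage 2: N_ring = 35 + 2·18 = 71
Stage 2: 35(ω_s−ω_c) = −71(ω_r−ω_c),  ω_r=0, ω_s=1
Stage 2: 35(1−ω_c) = −71(0−ω_c)  ⇒  106ω_c = 35  ⇒  ω_c = 35/106
  ⇒ ω_c²/ω_s² = 35/106
Coupling ω_s² = ω_r¹ ⇒ overall = 33/23 × 35/106 = 1155/2438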